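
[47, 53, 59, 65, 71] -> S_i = 47 + 6*i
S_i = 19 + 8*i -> [19, 27, 35, 43, 51]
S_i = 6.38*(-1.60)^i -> [6.38, -10.21, 16.33, -26.13, 41.81]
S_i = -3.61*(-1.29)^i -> [-3.61, 4.66, -6.01, 7.75, -10.0]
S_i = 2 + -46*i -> [2, -44, -90, -136, -182]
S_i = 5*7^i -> [5, 35, 245, 1715, 12005]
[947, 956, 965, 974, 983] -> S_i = 947 + 9*i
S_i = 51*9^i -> [51, 459, 4131, 37179, 334611]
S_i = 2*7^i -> [2, 14, 98, 686, 4802]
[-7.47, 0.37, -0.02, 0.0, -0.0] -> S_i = -7.47*(-0.05)^i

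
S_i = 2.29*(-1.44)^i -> [2.29, -3.3, 4.75, -6.84, 9.85]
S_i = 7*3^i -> [7, 21, 63, 189, 567]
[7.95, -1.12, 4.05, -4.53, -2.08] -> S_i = Random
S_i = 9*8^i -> [9, 72, 576, 4608, 36864]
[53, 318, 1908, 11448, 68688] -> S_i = 53*6^i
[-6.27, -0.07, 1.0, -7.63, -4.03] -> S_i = Random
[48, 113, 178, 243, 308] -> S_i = 48 + 65*i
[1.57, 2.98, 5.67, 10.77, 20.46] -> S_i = 1.57*1.90^i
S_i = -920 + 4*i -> [-920, -916, -912, -908, -904]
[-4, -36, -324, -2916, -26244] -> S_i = -4*9^i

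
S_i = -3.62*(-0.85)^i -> [-3.62, 3.08, -2.62, 2.22, -1.89]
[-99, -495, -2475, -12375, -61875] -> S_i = -99*5^i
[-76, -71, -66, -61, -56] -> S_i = -76 + 5*i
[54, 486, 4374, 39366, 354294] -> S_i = 54*9^i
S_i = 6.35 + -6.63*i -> [6.35, -0.28, -6.91, -13.54, -20.17]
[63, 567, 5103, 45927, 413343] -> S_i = 63*9^i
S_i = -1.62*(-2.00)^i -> [-1.62, 3.24, -6.48, 12.96, -25.92]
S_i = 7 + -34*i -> [7, -27, -61, -95, -129]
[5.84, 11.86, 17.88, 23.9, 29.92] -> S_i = 5.84 + 6.02*i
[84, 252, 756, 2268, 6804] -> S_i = 84*3^i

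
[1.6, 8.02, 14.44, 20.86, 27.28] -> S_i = 1.60 + 6.42*i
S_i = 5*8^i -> [5, 40, 320, 2560, 20480]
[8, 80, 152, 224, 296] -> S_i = 8 + 72*i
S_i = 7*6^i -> [7, 42, 252, 1512, 9072]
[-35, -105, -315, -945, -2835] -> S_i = -35*3^i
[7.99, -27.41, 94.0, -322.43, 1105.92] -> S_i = 7.99*(-3.43)^i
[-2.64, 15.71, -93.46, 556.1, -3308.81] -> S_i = -2.64*(-5.95)^i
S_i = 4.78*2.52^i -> [4.78, 12.05, 30.35, 76.49, 192.77]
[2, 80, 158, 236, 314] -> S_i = 2 + 78*i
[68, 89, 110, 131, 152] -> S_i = 68 + 21*i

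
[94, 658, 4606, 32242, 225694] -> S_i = 94*7^i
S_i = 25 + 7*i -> [25, 32, 39, 46, 53]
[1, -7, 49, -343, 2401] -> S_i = 1*-7^i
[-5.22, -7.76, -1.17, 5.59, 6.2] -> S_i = Random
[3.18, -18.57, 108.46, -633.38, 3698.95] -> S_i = 3.18*(-5.84)^i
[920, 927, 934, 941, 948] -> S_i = 920 + 7*i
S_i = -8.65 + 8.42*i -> [-8.65, -0.23, 8.19, 16.61, 25.03]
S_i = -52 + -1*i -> [-52, -53, -54, -55, -56]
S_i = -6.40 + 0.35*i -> [-6.4, -6.05, -5.7, -5.35, -5.0]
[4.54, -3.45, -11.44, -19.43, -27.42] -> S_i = 4.54 + -7.99*i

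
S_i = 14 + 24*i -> [14, 38, 62, 86, 110]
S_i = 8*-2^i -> [8, -16, 32, -64, 128]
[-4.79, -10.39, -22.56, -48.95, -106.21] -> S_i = -4.79*2.17^i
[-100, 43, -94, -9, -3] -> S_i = Random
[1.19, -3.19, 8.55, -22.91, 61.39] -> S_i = 1.19*(-2.68)^i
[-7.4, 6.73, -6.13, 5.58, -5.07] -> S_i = -7.40*(-0.91)^i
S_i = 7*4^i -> [7, 28, 112, 448, 1792]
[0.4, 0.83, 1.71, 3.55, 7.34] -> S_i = 0.40*2.07^i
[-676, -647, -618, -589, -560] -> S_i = -676 + 29*i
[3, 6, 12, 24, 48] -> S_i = 3*2^i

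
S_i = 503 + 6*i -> [503, 509, 515, 521, 527]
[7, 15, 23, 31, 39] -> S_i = 7 + 8*i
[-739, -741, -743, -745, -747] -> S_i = -739 + -2*i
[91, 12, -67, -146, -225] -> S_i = 91 + -79*i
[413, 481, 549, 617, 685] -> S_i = 413 + 68*i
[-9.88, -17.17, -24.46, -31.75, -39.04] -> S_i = -9.88 + -7.29*i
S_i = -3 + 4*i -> [-3, 1, 5, 9, 13]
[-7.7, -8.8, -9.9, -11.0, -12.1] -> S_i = -7.70 + -1.10*i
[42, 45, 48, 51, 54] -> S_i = 42 + 3*i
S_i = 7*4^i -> [7, 28, 112, 448, 1792]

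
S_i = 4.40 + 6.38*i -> [4.4, 10.78, 17.16, 23.54, 29.92]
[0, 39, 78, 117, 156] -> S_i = 0 + 39*i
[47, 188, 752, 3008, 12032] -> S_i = 47*4^i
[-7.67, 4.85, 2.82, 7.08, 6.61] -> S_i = Random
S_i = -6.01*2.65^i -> [-6.01, -15.93, -42.21, -111.84, -296.39]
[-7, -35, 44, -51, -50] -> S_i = Random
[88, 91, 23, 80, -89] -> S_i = Random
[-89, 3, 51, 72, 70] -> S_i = Random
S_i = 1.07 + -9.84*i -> [1.07, -8.77, -18.61, -28.45, -38.29]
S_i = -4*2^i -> [-4, -8, -16, -32, -64]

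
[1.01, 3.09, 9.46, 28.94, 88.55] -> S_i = 1.01*3.06^i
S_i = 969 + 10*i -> [969, 979, 989, 999, 1009]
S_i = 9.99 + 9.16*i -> [9.99, 19.15, 28.31, 37.47, 46.63]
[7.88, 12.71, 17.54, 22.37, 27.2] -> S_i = 7.88 + 4.83*i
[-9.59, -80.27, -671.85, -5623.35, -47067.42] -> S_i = -9.59*8.37^i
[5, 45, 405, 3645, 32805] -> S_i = 5*9^i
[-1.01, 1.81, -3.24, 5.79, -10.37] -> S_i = -1.01*(-1.79)^i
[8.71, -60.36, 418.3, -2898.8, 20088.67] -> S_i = 8.71*(-6.93)^i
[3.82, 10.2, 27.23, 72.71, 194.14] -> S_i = 3.82*2.67^i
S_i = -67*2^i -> [-67, -134, -268, -536, -1072]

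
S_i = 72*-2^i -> [72, -144, 288, -576, 1152]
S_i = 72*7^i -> [72, 504, 3528, 24696, 172872]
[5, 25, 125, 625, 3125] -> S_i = 5*5^i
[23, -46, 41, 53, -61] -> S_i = Random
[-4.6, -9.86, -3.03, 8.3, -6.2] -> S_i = Random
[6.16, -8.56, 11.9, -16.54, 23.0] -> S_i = 6.16*(-1.39)^i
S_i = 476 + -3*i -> [476, 473, 470, 467, 464]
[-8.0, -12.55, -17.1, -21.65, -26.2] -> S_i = -8.00 + -4.55*i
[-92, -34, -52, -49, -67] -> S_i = Random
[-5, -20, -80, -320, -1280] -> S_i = -5*4^i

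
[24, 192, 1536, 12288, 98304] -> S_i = 24*8^i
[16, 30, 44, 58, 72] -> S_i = 16 + 14*i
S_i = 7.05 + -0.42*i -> [7.05, 6.63, 6.21, 5.79, 5.37]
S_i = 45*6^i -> [45, 270, 1620, 9720, 58320]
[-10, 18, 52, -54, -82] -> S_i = Random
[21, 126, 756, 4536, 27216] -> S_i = 21*6^i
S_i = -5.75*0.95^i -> [-5.75, -5.46, -5.19, -4.93, -4.68]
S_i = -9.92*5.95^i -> [-9.92, -59.02, -351.19, -2089.6, -12433.1]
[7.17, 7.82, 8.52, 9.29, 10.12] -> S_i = 7.17*1.09^i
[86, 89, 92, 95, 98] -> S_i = 86 + 3*i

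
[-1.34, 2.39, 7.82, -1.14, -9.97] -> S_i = Random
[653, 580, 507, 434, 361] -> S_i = 653 + -73*i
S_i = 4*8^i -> [4, 32, 256, 2048, 16384]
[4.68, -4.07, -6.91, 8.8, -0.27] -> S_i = Random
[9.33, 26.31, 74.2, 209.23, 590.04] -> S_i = 9.33*2.82^i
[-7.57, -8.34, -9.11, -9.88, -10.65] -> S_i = -7.57 + -0.77*i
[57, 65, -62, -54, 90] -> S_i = Random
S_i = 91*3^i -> [91, 273, 819, 2457, 7371]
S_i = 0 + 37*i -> [0, 37, 74, 111, 148]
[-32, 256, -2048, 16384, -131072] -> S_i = -32*-8^i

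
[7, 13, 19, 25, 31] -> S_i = 7 + 6*i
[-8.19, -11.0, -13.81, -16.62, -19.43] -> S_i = -8.19 + -2.81*i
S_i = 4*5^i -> [4, 20, 100, 500, 2500]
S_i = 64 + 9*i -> [64, 73, 82, 91, 100]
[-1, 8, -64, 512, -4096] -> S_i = -1*-8^i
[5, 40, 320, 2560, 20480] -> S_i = 5*8^i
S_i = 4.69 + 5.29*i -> [4.69, 9.98, 15.27, 20.56, 25.85]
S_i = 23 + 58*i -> [23, 81, 139, 197, 255]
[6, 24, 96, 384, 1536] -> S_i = 6*4^i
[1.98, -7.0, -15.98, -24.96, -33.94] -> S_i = 1.98 + -8.98*i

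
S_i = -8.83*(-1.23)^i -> [-8.83, 10.86, -13.36, 16.43, -20.21]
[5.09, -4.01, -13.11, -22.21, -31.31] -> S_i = 5.09 + -9.10*i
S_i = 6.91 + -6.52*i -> [6.91, 0.39, -6.13, -12.65, -19.17]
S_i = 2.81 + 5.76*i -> [2.81, 8.57, 14.33, 20.09, 25.85]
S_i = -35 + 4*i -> [-35, -31, -27, -23, -19]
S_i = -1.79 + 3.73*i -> [-1.79, 1.94, 5.67, 9.4, 13.13]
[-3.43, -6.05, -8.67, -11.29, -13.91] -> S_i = -3.43 + -2.62*i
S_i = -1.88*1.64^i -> [-1.88, -3.08, -5.06, -8.29, -13.6]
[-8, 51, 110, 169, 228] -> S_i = -8 + 59*i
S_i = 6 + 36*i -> [6, 42, 78, 114, 150]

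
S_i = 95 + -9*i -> [95, 86, 77, 68, 59]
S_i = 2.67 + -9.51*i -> [2.67, -6.84, -16.35, -25.86, -35.37]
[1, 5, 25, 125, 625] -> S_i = 1*5^i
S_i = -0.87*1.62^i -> [-0.87, -1.41, -2.28, -3.7, -5.99]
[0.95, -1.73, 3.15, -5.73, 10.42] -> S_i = 0.95*(-1.82)^i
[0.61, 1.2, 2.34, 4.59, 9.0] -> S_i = 0.61*1.96^i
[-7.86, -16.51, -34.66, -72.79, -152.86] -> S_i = -7.86*2.10^i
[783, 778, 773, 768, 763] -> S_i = 783 + -5*i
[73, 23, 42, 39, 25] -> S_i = Random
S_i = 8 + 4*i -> [8, 12, 16, 20, 24]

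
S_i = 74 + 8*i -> [74, 82, 90, 98, 106]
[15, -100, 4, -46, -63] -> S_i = Random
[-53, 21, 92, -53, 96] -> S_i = Random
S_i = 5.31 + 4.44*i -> [5.31, 9.75, 14.19, 18.63, 23.07]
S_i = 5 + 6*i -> [5, 11, 17, 23, 29]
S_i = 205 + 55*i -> [205, 260, 315, 370, 425]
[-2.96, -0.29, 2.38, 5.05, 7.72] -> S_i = -2.96 + 2.67*i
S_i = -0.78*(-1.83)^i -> [-0.78, 1.43, -2.61, 4.78, -8.75]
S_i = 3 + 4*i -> [3, 7, 11, 15, 19]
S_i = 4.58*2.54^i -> [4.58, 11.63, 29.55, 75.05, 190.63]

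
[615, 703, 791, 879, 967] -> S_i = 615 + 88*i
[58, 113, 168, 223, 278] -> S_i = 58 + 55*i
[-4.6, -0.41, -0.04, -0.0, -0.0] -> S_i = -4.60*0.09^i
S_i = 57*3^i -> [57, 171, 513, 1539, 4617]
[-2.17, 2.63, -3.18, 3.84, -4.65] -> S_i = -2.17*(-1.21)^i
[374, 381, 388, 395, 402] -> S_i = 374 + 7*i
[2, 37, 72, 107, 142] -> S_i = 2 + 35*i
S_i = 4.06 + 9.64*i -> [4.06, 13.7, 23.34, 32.98, 42.62]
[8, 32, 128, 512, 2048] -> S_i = 8*4^i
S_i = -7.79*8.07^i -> [-7.79, -62.87, -507.32, -4094.1, -33039.36]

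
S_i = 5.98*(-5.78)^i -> [5.98, -34.56, 199.78, -1154.74, 6674.4]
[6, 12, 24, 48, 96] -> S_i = 6*2^i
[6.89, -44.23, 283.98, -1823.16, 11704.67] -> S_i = 6.89*(-6.42)^i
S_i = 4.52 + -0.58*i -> [4.52, 3.94, 3.36, 2.78, 2.2]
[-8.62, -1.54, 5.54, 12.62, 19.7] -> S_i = -8.62 + 7.08*i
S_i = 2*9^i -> [2, 18, 162, 1458, 13122]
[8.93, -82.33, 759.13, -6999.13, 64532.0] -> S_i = 8.93*(-9.22)^i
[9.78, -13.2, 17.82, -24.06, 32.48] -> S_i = 9.78*(-1.35)^i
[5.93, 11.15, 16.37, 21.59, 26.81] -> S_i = 5.93 + 5.22*i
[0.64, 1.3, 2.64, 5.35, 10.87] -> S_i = 0.64*2.03^i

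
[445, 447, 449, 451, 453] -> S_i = 445 + 2*i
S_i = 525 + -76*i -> [525, 449, 373, 297, 221]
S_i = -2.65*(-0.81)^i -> [-2.65, 2.15, -1.74, 1.41, -1.14]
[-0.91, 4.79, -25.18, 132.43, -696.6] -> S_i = -0.91*(-5.26)^i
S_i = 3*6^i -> [3, 18, 108, 648, 3888]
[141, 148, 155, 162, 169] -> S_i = 141 + 7*i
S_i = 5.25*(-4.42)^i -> [5.25, -23.2, 102.57, -453.34, 2003.77]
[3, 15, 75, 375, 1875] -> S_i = 3*5^i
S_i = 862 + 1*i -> [862, 863, 864, 865, 866]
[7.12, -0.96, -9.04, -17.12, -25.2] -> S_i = 7.12 + -8.08*i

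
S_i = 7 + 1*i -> [7, 8, 9, 10, 11]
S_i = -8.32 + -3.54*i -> [-8.32, -11.86, -15.4, -18.94, -22.48]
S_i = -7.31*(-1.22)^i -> [-7.31, 8.92, -10.88, 13.27, -16.19]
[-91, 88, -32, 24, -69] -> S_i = Random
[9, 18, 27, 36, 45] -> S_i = 9 + 9*i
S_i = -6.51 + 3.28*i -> [-6.51, -3.23, 0.05, 3.33, 6.61]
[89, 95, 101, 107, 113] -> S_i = 89 + 6*i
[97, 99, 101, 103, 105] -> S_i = 97 + 2*i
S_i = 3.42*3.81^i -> [3.42, 13.03, 49.65, 189.15, 720.65]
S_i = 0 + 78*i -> [0, 78, 156, 234, 312]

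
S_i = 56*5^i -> [56, 280, 1400, 7000, 35000]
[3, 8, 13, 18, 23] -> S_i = 3 + 5*i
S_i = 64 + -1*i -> [64, 63, 62, 61, 60]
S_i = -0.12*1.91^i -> [-0.12, -0.23, -0.44, -0.84, -1.6]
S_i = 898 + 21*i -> [898, 919, 940, 961, 982]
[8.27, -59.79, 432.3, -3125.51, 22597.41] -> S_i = 8.27*(-7.23)^i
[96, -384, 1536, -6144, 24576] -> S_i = 96*-4^i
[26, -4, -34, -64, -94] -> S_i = 26 + -30*i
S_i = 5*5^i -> [5, 25, 125, 625, 3125]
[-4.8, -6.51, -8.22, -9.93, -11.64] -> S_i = -4.80 + -1.71*i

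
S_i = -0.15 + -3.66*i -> [-0.15, -3.81, -7.47, -11.13, -14.79]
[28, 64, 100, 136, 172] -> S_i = 28 + 36*i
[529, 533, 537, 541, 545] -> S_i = 529 + 4*i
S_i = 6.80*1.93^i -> [6.8, 13.12, 25.33, 48.89, 94.35]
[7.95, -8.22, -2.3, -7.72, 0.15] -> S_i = Random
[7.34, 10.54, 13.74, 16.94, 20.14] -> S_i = 7.34 + 3.20*i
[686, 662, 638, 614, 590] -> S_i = 686 + -24*i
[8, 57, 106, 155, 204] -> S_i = 8 + 49*i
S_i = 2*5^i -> [2, 10, 50, 250, 1250]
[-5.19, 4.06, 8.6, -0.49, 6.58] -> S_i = Random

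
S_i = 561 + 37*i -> [561, 598, 635, 672, 709]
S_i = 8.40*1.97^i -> [8.4, 16.55, 32.6, 64.22, 126.52]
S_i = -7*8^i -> [-7, -56, -448, -3584, -28672]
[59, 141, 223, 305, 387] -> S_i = 59 + 82*i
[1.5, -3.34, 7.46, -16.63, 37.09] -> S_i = 1.50*(-2.23)^i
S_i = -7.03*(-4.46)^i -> [-7.03, 31.35, -139.84, 623.68, -2781.6]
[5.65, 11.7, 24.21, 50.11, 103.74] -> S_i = 5.65*2.07^i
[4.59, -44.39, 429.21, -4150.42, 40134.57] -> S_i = 4.59*(-9.67)^i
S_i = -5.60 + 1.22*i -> [-5.6, -4.38, -3.16, -1.94, -0.72]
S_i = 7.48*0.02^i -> [7.48, 0.15, 0.0, 0.0, 0.0]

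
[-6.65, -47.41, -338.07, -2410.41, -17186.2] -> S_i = -6.65*7.13^i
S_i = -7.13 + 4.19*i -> [-7.13, -2.94, 1.25, 5.44, 9.63]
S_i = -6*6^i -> [-6, -36, -216, -1296, -7776]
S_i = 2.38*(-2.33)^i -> [2.38, -5.55, 12.92, -30.11, 70.15]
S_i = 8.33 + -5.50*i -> [8.33, 2.83, -2.67, -8.17, -13.67]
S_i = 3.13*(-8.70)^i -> [3.13, -27.23, 236.91, -2061.11, 17931.7]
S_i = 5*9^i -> [5, 45, 405, 3645, 32805]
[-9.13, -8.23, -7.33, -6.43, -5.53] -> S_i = -9.13 + 0.90*i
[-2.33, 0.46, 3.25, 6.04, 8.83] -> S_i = -2.33 + 2.79*i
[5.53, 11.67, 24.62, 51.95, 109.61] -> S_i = 5.53*2.11^i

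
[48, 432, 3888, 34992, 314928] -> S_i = 48*9^i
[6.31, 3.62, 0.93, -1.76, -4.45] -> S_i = 6.31 + -2.69*i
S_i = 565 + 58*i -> [565, 623, 681, 739, 797]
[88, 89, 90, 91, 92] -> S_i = 88 + 1*i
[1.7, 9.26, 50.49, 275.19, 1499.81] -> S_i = 1.70*5.45^i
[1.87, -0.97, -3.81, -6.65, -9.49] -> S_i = 1.87 + -2.84*i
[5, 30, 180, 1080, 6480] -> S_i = 5*6^i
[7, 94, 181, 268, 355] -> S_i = 7 + 87*i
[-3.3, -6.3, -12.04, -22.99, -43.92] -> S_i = -3.30*1.91^i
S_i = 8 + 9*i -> [8, 17, 26, 35, 44]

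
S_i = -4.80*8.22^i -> [-4.8, -39.46, -324.33, -2665.98, -21914.35]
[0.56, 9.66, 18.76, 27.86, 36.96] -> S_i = 0.56 + 9.10*i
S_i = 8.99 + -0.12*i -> [8.99, 8.87, 8.75, 8.63, 8.51]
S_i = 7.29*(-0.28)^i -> [7.29, -2.04, 0.57, -0.16, 0.04]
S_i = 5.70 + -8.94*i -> [5.7, -3.24, -12.18, -21.12, -30.06]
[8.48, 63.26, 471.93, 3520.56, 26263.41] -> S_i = 8.48*7.46^i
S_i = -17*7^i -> [-17, -119, -833, -5831, -40817]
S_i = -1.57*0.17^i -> [-1.57, -0.27, -0.05, -0.01, -0.0]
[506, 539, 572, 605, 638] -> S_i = 506 + 33*i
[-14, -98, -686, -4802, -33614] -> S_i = -14*7^i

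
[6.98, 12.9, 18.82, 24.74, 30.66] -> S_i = 6.98 + 5.92*i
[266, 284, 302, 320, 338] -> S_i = 266 + 18*i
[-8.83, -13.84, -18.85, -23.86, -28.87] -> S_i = -8.83 + -5.01*i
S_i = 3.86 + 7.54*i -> [3.86, 11.4, 18.94, 26.48, 34.02]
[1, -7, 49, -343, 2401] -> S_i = 1*-7^i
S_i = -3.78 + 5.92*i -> [-3.78, 2.14, 8.06, 13.98, 19.9]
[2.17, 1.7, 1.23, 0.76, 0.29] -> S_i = 2.17 + -0.47*i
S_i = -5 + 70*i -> [-5, 65, 135, 205, 275]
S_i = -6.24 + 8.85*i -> [-6.24, 2.61, 11.46, 20.31, 29.16]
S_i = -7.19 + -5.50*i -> [-7.19, -12.69, -18.19, -23.69, -29.19]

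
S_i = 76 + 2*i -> [76, 78, 80, 82, 84]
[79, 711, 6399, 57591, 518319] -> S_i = 79*9^i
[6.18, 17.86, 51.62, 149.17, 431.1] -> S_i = 6.18*2.89^i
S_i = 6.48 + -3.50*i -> [6.48, 2.98, -0.52, -4.02, -7.52]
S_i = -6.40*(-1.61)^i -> [-6.4, 10.3, -16.59, 26.71, -43.0]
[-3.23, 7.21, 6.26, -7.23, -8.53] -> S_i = Random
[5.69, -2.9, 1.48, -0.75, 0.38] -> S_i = 5.69*(-0.51)^i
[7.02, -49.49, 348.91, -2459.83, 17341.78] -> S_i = 7.02*(-7.05)^i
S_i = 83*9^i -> [83, 747, 6723, 60507, 544563]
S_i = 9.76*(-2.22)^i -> [9.76, -21.67, 48.1, -106.78, 237.06]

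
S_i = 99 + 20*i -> [99, 119, 139, 159, 179]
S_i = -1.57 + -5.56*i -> [-1.57, -7.13, -12.69, -18.25, -23.81]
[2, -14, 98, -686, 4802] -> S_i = 2*-7^i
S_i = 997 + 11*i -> [997, 1008, 1019, 1030, 1041]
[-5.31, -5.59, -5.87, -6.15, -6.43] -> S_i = -5.31 + -0.28*i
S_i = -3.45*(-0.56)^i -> [-3.45, 1.93, -1.08, 0.61, -0.34]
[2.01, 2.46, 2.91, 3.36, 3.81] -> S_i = 2.01 + 0.45*i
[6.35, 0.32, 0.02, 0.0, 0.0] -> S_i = 6.35*0.05^i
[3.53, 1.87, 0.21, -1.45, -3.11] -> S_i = 3.53 + -1.66*i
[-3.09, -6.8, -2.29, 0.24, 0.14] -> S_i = Random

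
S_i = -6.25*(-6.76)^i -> [-6.25, 42.25, -285.61, 1930.72, -13051.69]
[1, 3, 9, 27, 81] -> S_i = 1*3^i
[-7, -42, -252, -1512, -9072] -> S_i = -7*6^i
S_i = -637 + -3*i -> [-637, -640, -643, -646, -649]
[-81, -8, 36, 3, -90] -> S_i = Random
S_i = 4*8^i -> [4, 32, 256, 2048, 16384]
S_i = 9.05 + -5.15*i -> [9.05, 3.9, -1.25, -6.4, -11.55]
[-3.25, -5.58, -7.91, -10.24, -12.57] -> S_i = -3.25 + -2.33*i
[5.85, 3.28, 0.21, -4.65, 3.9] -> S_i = Random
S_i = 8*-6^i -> [8, -48, 288, -1728, 10368]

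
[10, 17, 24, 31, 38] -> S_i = 10 + 7*i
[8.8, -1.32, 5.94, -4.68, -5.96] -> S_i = Random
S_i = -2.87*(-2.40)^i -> [-2.87, 6.89, -16.53, 39.67, -95.22]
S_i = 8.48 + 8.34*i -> [8.48, 16.82, 25.16, 33.5, 41.84]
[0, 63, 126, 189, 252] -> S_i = 0 + 63*i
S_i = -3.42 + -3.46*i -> [-3.42, -6.88, -10.34, -13.8, -17.26]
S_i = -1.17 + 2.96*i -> [-1.17, 1.79, 4.75, 7.71, 10.67]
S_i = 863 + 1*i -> [863, 864, 865, 866, 867]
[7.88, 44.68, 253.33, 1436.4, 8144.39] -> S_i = 7.88*5.67^i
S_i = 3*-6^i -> [3, -18, 108, -648, 3888]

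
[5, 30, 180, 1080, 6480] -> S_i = 5*6^i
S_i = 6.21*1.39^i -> [6.21, 8.63, 12.0, 16.68, 23.18]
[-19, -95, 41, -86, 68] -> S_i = Random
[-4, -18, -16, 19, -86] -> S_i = Random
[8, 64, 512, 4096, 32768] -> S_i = 8*8^i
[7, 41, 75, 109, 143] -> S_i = 7 + 34*i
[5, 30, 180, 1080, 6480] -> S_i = 5*6^i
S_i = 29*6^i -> [29, 174, 1044, 6264, 37584]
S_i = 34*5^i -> [34, 170, 850, 4250, 21250]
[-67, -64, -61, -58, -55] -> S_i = -67 + 3*i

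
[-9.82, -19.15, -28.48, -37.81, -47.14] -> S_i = -9.82 + -9.33*i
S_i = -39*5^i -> [-39, -195, -975, -4875, -24375]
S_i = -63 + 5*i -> [-63, -58, -53, -48, -43]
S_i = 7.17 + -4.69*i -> [7.17, 2.48, -2.21, -6.9, -11.59]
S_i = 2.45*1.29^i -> [2.45, 3.16, 4.08, 5.26, 6.78]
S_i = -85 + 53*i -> [-85, -32, 21, 74, 127]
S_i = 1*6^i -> [1, 6, 36, 216, 1296]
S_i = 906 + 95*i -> [906, 1001, 1096, 1191, 1286]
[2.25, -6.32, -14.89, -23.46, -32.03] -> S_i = 2.25 + -8.57*i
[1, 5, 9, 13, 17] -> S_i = 1 + 4*i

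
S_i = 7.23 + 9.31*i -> [7.23, 16.54, 25.85, 35.16, 44.47]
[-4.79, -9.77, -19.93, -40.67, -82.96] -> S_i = -4.79*2.04^i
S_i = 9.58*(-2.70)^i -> [9.58, -25.87, 69.84, -188.56, 509.12]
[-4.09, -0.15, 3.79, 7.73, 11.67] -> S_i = -4.09 + 3.94*i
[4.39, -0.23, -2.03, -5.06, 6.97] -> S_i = Random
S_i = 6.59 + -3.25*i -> [6.59, 3.34, 0.09, -3.16, -6.41]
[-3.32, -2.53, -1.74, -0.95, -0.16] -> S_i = -3.32 + 0.79*i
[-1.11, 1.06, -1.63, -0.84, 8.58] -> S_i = Random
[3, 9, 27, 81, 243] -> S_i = 3*3^i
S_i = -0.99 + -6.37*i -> [-0.99, -7.36, -13.73, -20.1, -26.47]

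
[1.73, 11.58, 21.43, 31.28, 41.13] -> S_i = 1.73 + 9.85*i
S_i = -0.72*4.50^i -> [-0.72, -3.24, -14.58, -65.61, -295.24]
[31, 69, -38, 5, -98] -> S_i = Random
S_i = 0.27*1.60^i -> [0.27, 0.43, 0.69, 1.11, 1.77]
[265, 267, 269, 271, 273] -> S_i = 265 + 2*i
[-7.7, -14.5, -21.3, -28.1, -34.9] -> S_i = -7.70 + -6.80*i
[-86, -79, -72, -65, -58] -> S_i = -86 + 7*i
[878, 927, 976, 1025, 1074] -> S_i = 878 + 49*i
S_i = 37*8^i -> [37, 296, 2368, 18944, 151552]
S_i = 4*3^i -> [4, 12, 36, 108, 324]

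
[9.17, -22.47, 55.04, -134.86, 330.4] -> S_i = 9.17*(-2.45)^i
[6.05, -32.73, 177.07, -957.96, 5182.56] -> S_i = 6.05*(-5.41)^i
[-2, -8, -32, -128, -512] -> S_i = -2*4^i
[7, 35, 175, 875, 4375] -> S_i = 7*5^i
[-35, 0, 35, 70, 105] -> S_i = -35 + 35*i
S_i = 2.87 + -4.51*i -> [2.87, -1.64, -6.15, -10.66, -15.17]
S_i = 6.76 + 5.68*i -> [6.76, 12.44, 18.12, 23.8, 29.48]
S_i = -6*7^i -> [-6, -42, -294, -2058, -14406]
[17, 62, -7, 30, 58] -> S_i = Random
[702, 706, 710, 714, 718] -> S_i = 702 + 4*i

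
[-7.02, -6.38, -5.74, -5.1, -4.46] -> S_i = -7.02 + 0.64*i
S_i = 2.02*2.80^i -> [2.02, 5.66, 15.84, 44.34, 124.16]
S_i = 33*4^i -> [33, 132, 528, 2112, 8448]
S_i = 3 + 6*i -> [3, 9, 15, 21, 27]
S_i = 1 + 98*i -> [1, 99, 197, 295, 393]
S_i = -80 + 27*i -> [-80, -53, -26, 1, 28]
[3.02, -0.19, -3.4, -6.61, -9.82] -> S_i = 3.02 + -3.21*i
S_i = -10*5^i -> [-10, -50, -250, -1250, -6250]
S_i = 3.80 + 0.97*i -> [3.8, 4.77, 5.74, 6.71, 7.68]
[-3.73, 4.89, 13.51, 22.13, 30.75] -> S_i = -3.73 + 8.62*i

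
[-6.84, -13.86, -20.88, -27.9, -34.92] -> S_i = -6.84 + -7.02*i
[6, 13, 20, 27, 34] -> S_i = 6 + 7*i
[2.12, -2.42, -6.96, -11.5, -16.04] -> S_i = 2.12 + -4.54*i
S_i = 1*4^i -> [1, 4, 16, 64, 256]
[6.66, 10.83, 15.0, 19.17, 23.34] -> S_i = 6.66 + 4.17*i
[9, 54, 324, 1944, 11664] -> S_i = 9*6^i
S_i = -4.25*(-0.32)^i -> [-4.25, 1.36, -0.44, 0.14, -0.04]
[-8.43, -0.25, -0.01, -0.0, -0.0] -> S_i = -8.43*0.03^i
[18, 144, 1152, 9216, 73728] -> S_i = 18*8^i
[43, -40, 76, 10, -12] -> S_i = Random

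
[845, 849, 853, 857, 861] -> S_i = 845 + 4*i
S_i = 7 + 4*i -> [7, 11, 15, 19, 23]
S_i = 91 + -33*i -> [91, 58, 25, -8, -41]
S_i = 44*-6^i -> [44, -264, 1584, -9504, 57024]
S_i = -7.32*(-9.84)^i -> [-7.32, 72.03, -708.76, 6974.23, -68626.44]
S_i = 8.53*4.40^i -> [8.53, 37.53, 165.14, 726.62, 3197.13]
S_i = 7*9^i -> [7, 63, 567, 5103, 45927]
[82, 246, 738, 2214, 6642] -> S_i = 82*3^i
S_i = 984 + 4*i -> [984, 988, 992, 996, 1000]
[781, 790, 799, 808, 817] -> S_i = 781 + 9*i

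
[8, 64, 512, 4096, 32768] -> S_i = 8*8^i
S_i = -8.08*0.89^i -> [-8.08, -7.19, -6.4, -5.7, -5.07]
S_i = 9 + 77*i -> [9, 86, 163, 240, 317]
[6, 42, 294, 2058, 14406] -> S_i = 6*7^i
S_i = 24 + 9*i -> [24, 33, 42, 51, 60]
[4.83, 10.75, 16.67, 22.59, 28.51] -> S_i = 4.83 + 5.92*i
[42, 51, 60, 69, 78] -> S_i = 42 + 9*i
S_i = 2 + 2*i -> [2, 4, 6, 8, 10]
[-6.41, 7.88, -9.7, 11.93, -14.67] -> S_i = -6.41*(-1.23)^i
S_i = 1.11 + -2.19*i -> [1.11, -1.08, -3.27, -5.46, -7.65]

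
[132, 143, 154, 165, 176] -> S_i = 132 + 11*i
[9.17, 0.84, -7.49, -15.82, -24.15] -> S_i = 9.17 + -8.33*i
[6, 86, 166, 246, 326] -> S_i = 6 + 80*i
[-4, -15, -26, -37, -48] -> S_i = -4 + -11*i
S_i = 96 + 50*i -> [96, 146, 196, 246, 296]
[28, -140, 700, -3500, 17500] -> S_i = 28*-5^i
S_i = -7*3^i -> [-7, -21, -63, -189, -567]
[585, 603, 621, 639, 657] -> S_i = 585 + 18*i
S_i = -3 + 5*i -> [-3, 2, 7, 12, 17]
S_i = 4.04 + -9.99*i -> [4.04, -5.95, -15.94, -25.93, -35.92]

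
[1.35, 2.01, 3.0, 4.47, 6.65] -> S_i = 1.35*1.49^i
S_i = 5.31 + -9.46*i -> [5.31, -4.15, -13.61, -23.07, -32.53]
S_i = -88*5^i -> [-88, -440, -2200, -11000, -55000]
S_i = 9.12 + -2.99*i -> [9.12, 6.13, 3.14, 0.15, -2.84]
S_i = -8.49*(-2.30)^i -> [-8.49, 19.53, -44.91, 103.3, -237.59]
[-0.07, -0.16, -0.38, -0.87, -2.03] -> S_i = -0.07*2.32^i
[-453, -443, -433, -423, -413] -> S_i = -453 + 10*i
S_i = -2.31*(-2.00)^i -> [-2.31, 4.62, -9.24, 18.48, -36.96]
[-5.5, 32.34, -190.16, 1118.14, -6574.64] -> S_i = -5.50*(-5.88)^i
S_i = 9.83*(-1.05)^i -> [9.83, -10.32, 10.84, -11.38, 11.95]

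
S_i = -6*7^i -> [-6, -42, -294, -2058, -14406]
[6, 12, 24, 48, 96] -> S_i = 6*2^i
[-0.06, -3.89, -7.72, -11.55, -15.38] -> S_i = -0.06 + -3.83*i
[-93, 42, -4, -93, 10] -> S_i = Random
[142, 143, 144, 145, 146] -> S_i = 142 + 1*i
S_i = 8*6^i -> [8, 48, 288, 1728, 10368]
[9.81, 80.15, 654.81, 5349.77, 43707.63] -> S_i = 9.81*8.17^i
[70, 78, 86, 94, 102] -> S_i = 70 + 8*i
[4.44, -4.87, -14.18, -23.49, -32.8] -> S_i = 4.44 + -9.31*i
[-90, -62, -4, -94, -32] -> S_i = Random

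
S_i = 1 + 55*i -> [1, 56, 111, 166, 221]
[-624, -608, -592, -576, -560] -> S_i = -624 + 16*i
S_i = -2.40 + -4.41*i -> [-2.4, -6.81, -11.22, -15.63, -20.04]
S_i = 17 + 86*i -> [17, 103, 189, 275, 361]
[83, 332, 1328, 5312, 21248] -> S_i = 83*4^i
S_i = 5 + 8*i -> [5, 13, 21, 29, 37]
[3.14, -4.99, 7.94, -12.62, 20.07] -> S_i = 3.14*(-1.59)^i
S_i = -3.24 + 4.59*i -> [-3.24, 1.35, 5.94, 10.53, 15.12]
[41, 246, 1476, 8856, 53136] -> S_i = 41*6^i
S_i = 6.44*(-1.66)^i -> [6.44, -10.69, 17.75, -29.46, 48.9]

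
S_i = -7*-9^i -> [-7, 63, -567, 5103, -45927]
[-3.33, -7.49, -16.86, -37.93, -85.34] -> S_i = -3.33*2.25^i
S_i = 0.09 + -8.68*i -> [0.09, -8.59, -17.27, -25.95, -34.63]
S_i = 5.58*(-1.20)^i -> [5.58, -6.7, 8.04, -9.64, 11.57]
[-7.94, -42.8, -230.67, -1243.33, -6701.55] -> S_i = -7.94*5.39^i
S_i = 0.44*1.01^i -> [0.44, 0.44, 0.45, 0.45, 0.46]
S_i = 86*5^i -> [86, 430, 2150, 10750, 53750]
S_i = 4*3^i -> [4, 12, 36, 108, 324]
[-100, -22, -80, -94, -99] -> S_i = Random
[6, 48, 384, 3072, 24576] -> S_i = 6*8^i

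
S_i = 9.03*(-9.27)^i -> [9.03, -83.71, 775.97, -7193.28, 66681.7]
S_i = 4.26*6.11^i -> [4.26, 26.03, 159.03, 971.7, 5937.1]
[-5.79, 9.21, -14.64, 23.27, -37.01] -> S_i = -5.79*(-1.59)^i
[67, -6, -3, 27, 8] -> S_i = Random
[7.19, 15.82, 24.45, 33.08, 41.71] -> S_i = 7.19 + 8.63*i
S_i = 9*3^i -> [9, 27, 81, 243, 729]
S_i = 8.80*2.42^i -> [8.8, 21.3, 51.54, 124.72, 301.82]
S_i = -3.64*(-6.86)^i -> [-3.64, 24.97, -171.3, 1175.1, -8061.17]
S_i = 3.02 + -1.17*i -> [3.02, 1.85, 0.68, -0.49, -1.66]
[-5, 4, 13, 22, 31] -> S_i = -5 + 9*i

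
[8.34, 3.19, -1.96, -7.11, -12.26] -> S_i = 8.34 + -5.15*i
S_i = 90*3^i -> [90, 270, 810, 2430, 7290]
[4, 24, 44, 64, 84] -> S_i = 4 + 20*i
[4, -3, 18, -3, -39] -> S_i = Random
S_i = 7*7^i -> [7, 49, 343, 2401, 16807]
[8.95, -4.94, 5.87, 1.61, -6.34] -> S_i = Random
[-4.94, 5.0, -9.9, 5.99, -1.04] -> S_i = Random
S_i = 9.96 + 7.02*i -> [9.96, 16.98, 24.0, 31.02, 38.04]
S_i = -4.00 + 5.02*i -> [-4.0, 1.02, 6.04, 11.06, 16.08]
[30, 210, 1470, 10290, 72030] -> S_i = 30*7^i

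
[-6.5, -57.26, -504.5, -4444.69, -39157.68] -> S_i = -6.50*8.81^i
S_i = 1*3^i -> [1, 3, 9, 27, 81]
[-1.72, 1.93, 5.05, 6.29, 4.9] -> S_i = Random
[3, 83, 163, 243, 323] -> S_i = 3 + 80*i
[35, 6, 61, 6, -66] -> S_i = Random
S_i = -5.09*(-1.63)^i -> [-5.09, 8.3, -13.52, 22.04, -35.93]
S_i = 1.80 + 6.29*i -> [1.8, 8.09, 14.38, 20.67, 26.96]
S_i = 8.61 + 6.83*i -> [8.61, 15.44, 22.27, 29.1, 35.93]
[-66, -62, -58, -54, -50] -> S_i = -66 + 4*i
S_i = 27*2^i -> [27, 54, 108, 216, 432]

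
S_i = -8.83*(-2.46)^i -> [-8.83, 21.72, -53.44, 131.45, -323.37]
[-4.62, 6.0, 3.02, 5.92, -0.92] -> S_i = Random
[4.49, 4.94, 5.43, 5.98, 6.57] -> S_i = 4.49*1.10^i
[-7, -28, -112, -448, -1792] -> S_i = -7*4^i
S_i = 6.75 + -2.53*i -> [6.75, 4.22, 1.69, -0.84, -3.37]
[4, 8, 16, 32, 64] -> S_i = 4*2^i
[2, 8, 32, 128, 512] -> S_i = 2*4^i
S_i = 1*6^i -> [1, 6, 36, 216, 1296]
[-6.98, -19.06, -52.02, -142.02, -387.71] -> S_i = -6.98*2.73^i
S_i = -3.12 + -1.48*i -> [-3.12, -4.6, -6.08, -7.56, -9.04]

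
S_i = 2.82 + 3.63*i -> [2.82, 6.45, 10.08, 13.71, 17.34]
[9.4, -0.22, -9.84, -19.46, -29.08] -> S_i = 9.40 + -9.62*i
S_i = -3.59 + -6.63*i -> [-3.59, -10.22, -16.85, -23.48, -30.11]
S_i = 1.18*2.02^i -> [1.18, 2.38, 4.81, 9.73, 19.65]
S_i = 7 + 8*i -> [7, 15, 23, 31, 39]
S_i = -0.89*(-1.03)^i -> [-0.89, 0.92, -0.94, 0.97, -1.0]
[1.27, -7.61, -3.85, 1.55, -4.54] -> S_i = Random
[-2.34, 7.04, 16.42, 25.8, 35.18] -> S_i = -2.34 + 9.38*i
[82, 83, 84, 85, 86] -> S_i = 82 + 1*i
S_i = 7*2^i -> [7, 14, 28, 56, 112]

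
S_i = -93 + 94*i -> [-93, 1, 95, 189, 283]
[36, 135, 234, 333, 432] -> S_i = 36 + 99*i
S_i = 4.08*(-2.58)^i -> [4.08, -10.53, 27.16, -70.07, 180.78]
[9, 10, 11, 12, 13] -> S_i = 9 + 1*i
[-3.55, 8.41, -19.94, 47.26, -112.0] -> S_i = -3.55*(-2.37)^i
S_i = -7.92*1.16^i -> [-7.92, -9.19, -10.66, -12.36, -14.34]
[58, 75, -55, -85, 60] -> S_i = Random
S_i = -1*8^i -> [-1, -8, -64, -512, -4096]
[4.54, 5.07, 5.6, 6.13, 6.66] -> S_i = 4.54 + 0.53*i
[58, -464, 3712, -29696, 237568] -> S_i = 58*-8^i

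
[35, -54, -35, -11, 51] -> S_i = Random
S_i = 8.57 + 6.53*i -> [8.57, 15.1, 21.63, 28.16, 34.69]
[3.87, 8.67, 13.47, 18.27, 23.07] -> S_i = 3.87 + 4.80*i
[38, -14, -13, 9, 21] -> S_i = Random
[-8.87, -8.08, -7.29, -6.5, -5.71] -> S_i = -8.87 + 0.79*i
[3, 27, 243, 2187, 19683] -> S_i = 3*9^i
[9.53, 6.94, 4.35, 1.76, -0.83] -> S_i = 9.53 + -2.59*i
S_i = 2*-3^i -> [2, -6, 18, -54, 162]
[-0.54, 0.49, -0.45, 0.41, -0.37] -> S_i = -0.54*(-0.91)^i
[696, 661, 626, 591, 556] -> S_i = 696 + -35*i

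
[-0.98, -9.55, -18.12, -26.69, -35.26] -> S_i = -0.98 + -8.57*i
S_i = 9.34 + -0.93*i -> [9.34, 8.41, 7.48, 6.55, 5.62]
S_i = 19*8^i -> [19, 152, 1216, 9728, 77824]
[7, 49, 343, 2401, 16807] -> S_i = 7*7^i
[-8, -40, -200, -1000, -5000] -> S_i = -8*5^i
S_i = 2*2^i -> [2, 4, 8, 16, 32]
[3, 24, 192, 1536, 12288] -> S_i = 3*8^i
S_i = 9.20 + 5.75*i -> [9.2, 14.95, 20.7, 26.45, 32.2]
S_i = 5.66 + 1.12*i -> [5.66, 6.78, 7.9, 9.02, 10.14]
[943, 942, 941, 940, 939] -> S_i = 943 + -1*i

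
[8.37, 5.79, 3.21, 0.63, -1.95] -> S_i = 8.37 + -2.58*i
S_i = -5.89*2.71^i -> [-5.89, -15.96, -43.26, -117.23, -317.68]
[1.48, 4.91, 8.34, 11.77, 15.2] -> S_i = 1.48 + 3.43*i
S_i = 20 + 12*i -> [20, 32, 44, 56, 68]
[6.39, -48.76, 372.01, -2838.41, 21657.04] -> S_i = 6.39*(-7.63)^i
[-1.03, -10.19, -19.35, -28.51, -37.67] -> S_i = -1.03 + -9.16*i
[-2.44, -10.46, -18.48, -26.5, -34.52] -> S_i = -2.44 + -8.02*i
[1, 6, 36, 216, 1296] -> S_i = 1*6^i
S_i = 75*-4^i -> [75, -300, 1200, -4800, 19200]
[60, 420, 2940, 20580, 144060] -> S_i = 60*7^i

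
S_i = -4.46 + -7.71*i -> [-4.46, -12.17, -19.88, -27.59, -35.3]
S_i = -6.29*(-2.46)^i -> [-6.29, 15.47, -38.06, 93.64, -230.35]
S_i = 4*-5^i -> [4, -20, 100, -500, 2500]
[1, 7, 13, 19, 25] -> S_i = 1 + 6*i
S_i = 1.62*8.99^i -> [1.62, 14.56, 130.93, 1177.05, 10581.66]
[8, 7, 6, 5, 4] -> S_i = 8 + -1*i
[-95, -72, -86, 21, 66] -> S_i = Random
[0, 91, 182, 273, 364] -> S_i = 0 + 91*i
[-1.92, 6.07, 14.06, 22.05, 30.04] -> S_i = -1.92 + 7.99*i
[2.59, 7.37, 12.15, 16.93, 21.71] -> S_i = 2.59 + 4.78*i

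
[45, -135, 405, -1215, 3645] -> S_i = 45*-3^i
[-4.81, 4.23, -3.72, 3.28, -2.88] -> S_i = -4.81*(-0.88)^i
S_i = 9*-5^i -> [9, -45, 225, -1125, 5625]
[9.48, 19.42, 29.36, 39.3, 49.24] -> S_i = 9.48 + 9.94*i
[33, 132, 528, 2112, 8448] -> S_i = 33*4^i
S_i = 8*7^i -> [8, 56, 392, 2744, 19208]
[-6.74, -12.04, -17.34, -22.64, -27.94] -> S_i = -6.74 + -5.30*i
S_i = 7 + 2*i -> [7, 9, 11, 13, 15]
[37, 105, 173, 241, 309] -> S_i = 37 + 68*i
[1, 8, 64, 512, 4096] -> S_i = 1*8^i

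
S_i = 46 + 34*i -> [46, 80, 114, 148, 182]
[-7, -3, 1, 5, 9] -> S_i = -7 + 4*i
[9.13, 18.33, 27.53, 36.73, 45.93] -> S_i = 9.13 + 9.20*i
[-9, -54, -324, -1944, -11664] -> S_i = -9*6^i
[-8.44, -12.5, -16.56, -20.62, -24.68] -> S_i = -8.44 + -4.06*i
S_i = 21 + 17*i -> [21, 38, 55, 72, 89]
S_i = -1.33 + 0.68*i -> [-1.33, -0.65, 0.03, 0.71, 1.39]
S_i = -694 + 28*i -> [-694, -666, -638, -610, -582]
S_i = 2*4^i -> [2, 8, 32, 128, 512]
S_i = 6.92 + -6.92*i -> [6.92, 0.0, -6.92, -13.84, -20.76]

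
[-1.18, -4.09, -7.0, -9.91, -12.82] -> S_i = -1.18 + -2.91*i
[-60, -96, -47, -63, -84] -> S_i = Random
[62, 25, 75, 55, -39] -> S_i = Random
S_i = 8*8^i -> [8, 64, 512, 4096, 32768]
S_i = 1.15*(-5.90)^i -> [1.15, -6.78, 40.03, -236.19, 1393.5]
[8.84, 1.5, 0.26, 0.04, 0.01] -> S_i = 8.84*0.17^i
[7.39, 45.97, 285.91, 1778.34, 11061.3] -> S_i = 7.39*6.22^i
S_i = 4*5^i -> [4, 20, 100, 500, 2500]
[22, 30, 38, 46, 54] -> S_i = 22 + 8*i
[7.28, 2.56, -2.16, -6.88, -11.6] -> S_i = 7.28 + -4.72*i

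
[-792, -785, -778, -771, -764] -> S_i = -792 + 7*i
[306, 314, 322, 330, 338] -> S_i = 306 + 8*i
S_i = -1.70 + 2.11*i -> [-1.7, 0.41, 2.52, 4.63, 6.74]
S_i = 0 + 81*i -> [0, 81, 162, 243, 324]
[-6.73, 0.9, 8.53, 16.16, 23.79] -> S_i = -6.73 + 7.63*i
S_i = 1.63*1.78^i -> [1.63, 2.9, 5.16, 9.19, 16.36]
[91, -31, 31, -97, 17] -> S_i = Random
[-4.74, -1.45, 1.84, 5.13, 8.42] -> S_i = -4.74 + 3.29*i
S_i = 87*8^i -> [87, 696, 5568, 44544, 356352]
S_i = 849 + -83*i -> [849, 766, 683, 600, 517]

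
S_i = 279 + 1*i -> [279, 280, 281, 282, 283]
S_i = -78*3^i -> [-78, -234, -702, -2106, -6318]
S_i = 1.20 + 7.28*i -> [1.2, 8.48, 15.76, 23.04, 30.32]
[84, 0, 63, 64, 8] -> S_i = Random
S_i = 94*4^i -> [94, 376, 1504, 6016, 24064]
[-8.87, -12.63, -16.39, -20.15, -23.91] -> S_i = -8.87 + -3.76*i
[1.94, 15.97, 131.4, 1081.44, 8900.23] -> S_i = 1.94*8.23^i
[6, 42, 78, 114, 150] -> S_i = 6 + 36*i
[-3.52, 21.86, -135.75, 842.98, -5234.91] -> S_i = -3.52*(-6.21)^i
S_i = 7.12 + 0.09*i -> [7.12, 7.21, 7.3, 7.39, 7.48]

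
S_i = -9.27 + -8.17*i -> [-9.27, -17.44, -25.61, -33.78, -41.95]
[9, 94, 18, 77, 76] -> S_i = Random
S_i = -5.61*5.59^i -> [-5.61, -31.36, -175.3, -979.94, -5477.85]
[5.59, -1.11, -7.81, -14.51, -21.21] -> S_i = 5.59 + -6.70*i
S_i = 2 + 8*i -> [2, 10, 18, 26, 34]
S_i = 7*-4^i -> [7, -28, 112, -448, 1792]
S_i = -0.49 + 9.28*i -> [-0.49, 8.79, 18.07, 27.35, 36.63]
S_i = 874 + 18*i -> [874, 892, 910, 928, 946]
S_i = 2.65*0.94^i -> [2.65, 2.49, 2.34, 2.2, 2.07]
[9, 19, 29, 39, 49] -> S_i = 9 + 10*i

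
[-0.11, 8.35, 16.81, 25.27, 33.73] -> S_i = -0.11 + 8.46*i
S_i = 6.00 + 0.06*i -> [6.0, 6.06, 6.12, 6.18, 6.24]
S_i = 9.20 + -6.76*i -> [9.2, 2.44, -4.32, -11.08, -17.84]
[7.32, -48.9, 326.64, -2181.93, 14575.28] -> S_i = 7.32*(-6.68)^i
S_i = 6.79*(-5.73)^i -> [6.79, -38.91, 222.94, -1277.42, 7319.62]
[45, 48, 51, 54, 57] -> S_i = 45 + 3*i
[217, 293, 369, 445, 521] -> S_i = 217 + 76*i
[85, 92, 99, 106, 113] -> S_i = 85 + 7*i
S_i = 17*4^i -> [17, 68, 272, 1088, 4352]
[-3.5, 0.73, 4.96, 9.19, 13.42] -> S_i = -3.50 + 4.23*i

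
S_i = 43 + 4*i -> [43, 47, 51, 55, 59]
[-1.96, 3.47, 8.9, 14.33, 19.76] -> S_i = -1.96 + 5.43*i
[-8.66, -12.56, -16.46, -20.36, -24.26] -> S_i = -8.66 + -3.90*i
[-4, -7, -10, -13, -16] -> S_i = -4 + -3*i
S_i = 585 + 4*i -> [585, 589, 593, 597, 601]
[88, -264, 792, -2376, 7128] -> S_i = 88*-3^i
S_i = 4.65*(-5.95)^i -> [4.65, -27.67, 164.62, -979.5, 5828.02]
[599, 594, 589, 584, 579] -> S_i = 599 + -5*i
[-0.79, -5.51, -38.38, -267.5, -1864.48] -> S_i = -0.79*6.97^i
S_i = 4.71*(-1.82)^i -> [4.71, -8.57, 15.6, -28.39, 51.68]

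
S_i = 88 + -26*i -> [88, 62, 36, 10, -16]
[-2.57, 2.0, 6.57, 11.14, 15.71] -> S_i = -2.57 + 4.57*i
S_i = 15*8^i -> [15, 120, 960, 7680, 61440]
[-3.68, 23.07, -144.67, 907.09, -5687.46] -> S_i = -3.68*(-6.27)^i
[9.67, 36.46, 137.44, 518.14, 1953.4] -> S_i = 9.67*3.77^i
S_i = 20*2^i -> [20, 40, 80, 160, 320]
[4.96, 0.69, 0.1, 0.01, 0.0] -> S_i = 4.96*0.14^i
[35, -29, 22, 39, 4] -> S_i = Random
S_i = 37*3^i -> [37, 111, 333, 999, 2997]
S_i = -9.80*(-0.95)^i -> [-9.8, 9.31, -8.84, 8.4, -7.98]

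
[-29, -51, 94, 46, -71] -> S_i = Random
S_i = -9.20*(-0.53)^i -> [-9.2, 4.88, -2.58, 1.37, -0.73]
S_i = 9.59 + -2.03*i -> [9.59, 7.56, 5.53, 3.5, 1.47]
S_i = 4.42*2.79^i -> [4.42, 12.33, 34.41, 95.99, 267.82]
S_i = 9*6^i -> [9, 54, 324, 1944, 11664]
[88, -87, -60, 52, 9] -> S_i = Random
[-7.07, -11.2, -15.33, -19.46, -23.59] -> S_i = -7.07 + -4.13*i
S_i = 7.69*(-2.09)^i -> [7.69, -16.07, 33.59, -70.2, 146.73]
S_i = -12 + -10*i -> [-12, -22, -32, -42, -52]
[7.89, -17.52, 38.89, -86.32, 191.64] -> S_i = 7.89*(-2.22)^i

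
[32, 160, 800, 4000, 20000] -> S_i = 32*5^i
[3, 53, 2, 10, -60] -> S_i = Random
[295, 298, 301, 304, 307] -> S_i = 295 + 3*i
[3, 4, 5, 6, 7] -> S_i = 3 + 1*i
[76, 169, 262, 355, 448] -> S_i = 76 + 93*i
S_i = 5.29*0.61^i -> [5.29, 3.23, 1.97, 1.2, 0.73]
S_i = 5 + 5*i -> [5, 10, 15, 20, 25]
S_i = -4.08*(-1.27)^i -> [-4.08, 5.18, -6.58, 8.36, -10.61]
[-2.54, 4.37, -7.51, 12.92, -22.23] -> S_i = -2.54*(-1.72)^i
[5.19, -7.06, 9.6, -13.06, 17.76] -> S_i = 5.19*(-1.36)^i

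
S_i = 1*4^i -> [1, 4, 16, 64, 256]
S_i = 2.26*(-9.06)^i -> [2.26, -20.48, 185.51, -1680.71, 15227.24]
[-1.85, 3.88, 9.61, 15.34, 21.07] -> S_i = -1.85 + 5.73*i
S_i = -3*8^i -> [-3, -24, -192, -1536, -12288]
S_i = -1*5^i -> [-1, -5, -25, -125, -625]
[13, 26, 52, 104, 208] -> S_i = 13*2^i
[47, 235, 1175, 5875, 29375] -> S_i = 47*5^i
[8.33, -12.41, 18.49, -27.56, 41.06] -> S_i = 8.33*(-1.49)^i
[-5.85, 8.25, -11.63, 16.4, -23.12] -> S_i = -5.85*(-1.41)^i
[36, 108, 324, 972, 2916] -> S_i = 36*3^i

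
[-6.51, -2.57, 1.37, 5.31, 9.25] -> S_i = -6.51 + 3.94*i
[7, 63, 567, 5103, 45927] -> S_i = 7*9^i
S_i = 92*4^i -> [92, 368, 1472, 5888, 23552]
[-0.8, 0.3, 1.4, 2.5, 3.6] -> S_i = -0.80 + 1.10*i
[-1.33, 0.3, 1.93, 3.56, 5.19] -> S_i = -1.33 + 1.63*i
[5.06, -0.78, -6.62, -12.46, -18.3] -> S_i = 5.06 + -5.84*i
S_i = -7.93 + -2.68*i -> [-7.93, -10.61, -13.29, -15.97, -18.65]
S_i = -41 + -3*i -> [-41, -44, -47, -50, -53]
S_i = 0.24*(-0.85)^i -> [0.24, -0.2, 0.17, -0.15, 0.13]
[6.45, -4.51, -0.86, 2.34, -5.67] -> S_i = Random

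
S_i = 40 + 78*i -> [40, 118, 196, 274, 352]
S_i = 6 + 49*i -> [6, 55, 104, 153, 202]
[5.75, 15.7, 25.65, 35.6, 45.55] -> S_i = 5.75 + 9.95*i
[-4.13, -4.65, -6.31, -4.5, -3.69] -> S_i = Random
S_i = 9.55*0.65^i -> [9.55, 6.21, 4.03, 2.62, 1.7]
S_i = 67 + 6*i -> [67, 73, 79, 85, 91]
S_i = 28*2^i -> [28, 56, 112, 224, 448]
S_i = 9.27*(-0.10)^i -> [9.27, -0.93, 0.09, -0.01, 0.0]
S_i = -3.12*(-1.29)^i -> [-3.12, 4.02, -5.19, 6.7, -8.64]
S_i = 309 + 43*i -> [309, 352, 395, 438, 481]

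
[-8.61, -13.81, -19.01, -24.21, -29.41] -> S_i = -8.61 + -5.20*i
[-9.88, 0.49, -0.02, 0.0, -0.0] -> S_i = -9.88*(-0.05)^i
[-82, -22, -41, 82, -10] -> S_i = Random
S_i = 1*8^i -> [1, 8, 64, 512, 4096]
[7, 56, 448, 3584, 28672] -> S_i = 7*8^i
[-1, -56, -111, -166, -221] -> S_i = -1 + -55*i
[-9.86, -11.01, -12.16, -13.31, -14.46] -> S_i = -9.86 + -1.15*i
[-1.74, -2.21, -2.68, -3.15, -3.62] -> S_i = -1.74 + -0.47*i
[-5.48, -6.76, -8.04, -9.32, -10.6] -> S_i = -5.48 + -1.28*i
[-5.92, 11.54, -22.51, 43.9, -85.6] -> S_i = -5.92*(-1.95)^i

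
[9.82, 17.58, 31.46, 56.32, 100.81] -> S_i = 9.82*1.79^i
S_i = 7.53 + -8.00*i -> [7.53, -0.47, -8.47, -16.47, -24.47]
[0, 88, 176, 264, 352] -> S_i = 0 + 88*i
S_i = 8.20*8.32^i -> [8.2, 68.22, 567.62, 4722.63, 39292.27]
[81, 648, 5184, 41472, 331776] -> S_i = 81*8^i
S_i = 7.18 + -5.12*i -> [7.18, 2.06, -3.06, -8.18, -13.3]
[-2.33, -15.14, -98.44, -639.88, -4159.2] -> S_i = -2.33*6.50^i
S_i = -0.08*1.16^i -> [-0.08, -0.09, -0.11, -0.12, -0.14]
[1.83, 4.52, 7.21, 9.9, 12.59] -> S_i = 1.83 + 2.69*i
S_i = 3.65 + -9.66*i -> [3.65, -6.01, -15.67, -25.33, -34.99]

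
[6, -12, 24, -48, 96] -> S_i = 6*-2^i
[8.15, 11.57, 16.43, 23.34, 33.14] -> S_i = 8.15*1.42^i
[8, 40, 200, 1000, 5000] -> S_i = 8*5^i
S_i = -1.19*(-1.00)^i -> [-1.19, 1.19, -1.19, 1.19, -1.19]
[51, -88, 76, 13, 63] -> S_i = Random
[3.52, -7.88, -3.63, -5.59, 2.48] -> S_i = Random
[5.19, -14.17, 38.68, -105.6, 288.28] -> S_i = 5.19*(-2.73)^i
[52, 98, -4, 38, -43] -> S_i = Random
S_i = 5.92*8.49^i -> [5.92, 50.26, 426.71, 3622.8, 30757.6]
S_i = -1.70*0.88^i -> [-1.7, -1.5, -1.32, -1.16, -1.02]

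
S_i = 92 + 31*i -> [92, 123, 154, 185, 216]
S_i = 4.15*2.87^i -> [4.15, 11.91, 34.18, 98.11, 281.56]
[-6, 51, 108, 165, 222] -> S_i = -6 + 57*i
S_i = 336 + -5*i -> [336, 331, 326, 321, 316]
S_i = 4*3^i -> [4, 12, 36, 108, 324]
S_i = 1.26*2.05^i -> [1.26, 2.58, 5.3, 10.86, 22.25]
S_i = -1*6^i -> [-1, -6, -36, -216, -1296]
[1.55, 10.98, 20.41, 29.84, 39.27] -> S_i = 1.55 + 9.43*i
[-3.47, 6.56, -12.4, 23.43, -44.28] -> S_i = -3.47*(-1.89)^i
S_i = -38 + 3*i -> [-38, -35, -32, -29, -26]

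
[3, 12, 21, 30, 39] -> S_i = 3 + 9*i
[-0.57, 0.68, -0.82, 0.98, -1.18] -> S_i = -0.57*(-1.20)^i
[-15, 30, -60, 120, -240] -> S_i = -15*-2^i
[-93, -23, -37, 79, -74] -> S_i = Random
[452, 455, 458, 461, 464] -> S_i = 452 + 3*i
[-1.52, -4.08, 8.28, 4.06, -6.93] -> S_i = Random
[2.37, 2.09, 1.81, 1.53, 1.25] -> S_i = 2.37 + -0.28*i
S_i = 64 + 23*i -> [64, 87, 110, 133, 156]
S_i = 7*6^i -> [7, 42, 252, 1512, 9072]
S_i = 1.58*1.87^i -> [1.58, 2.95, 5.53, 10.33, 19.32]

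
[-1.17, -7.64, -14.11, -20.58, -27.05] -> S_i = -1.17 + -6.47*i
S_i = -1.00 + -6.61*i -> [-1.0, -7.61, -14.22, -20.83, -27.44]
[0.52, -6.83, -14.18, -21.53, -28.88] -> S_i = 0.52 + -7.35*i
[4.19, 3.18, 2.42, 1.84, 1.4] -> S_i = 4.19*0.76^i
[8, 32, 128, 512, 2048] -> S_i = 8*4^i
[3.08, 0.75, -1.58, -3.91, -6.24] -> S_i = 3.08 + -2.33*i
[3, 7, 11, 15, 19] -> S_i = 3 + 4*i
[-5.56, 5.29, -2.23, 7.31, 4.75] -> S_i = Random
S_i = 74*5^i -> [74, 370, 1850, 9250, 46250]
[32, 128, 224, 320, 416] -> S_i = 32 + 96*i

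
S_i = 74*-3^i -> [74, -222, 666, -1998, 5994]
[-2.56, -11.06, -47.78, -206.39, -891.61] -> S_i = -2.56*4.32^i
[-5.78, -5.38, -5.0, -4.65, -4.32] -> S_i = -5.78*0.93^i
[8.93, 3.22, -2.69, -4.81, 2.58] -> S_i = Random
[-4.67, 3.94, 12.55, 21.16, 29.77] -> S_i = -4.67 + 8.61*i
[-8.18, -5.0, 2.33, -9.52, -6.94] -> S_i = Random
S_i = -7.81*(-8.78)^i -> [-7.81, 68.57, -602.06, 5286.09, -46411.87]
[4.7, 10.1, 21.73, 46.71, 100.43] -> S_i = 4.70*2.15^i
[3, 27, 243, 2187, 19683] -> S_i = 3*9^i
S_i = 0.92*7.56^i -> [0.92, 6.96, 52.58, 397.51, 3005.21]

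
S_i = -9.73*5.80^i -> [-9.73, -56.43, -327.32, -1898.44, -11010.95]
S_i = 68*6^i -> [68, 408, 2448, 14688, 88128]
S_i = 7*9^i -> [7, 63, 567, 5103, 45927]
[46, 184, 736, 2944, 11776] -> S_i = 46*4^i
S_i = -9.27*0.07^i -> [-9.27, -0.65, -0.05, -0.0, -0.0]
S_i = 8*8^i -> [8, 64, 512, 4096, 32768]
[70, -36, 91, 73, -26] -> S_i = Random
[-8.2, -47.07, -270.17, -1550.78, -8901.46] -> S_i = -8.20*5.74^i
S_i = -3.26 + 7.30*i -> [-3.26, 4.04, 11.34, 18.64, 25.94]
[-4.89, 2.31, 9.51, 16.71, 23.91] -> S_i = -4.89 + 7.20*i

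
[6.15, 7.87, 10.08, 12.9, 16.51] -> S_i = 6.15*1.28^i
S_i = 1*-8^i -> [1, -8, 64, -512, 4096]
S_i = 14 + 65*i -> [14, 79, 144, 209, 274]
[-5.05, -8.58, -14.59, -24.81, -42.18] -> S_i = -5.05*1.70^i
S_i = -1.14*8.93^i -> [-1.14, -10.18, -90.91, -811.82, -7249.54]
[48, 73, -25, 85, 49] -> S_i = Random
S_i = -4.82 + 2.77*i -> [-4.82, -2.05, 0.72, 3.49, 6.26]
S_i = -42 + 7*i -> [-42, -35, -28, -21, -14]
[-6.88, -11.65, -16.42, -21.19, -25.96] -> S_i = -6.88 + -4.77*i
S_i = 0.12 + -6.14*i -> [0.12, -6.02, -12.16, -18.3, -24.44]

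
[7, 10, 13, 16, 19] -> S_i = 7 + 3*i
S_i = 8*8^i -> [8, 64, 512, 4096, 32768]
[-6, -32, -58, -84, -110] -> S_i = -6 + -26*i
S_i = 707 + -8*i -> [707, 699, 691, 683, 675]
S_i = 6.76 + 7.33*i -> [6.76, 14.09, 21.42, 28.75, 36.08]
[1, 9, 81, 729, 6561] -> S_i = 1*9^i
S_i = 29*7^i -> [29, 203, 1421, 9947, 69629]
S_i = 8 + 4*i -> [8, 12, 16, 20, 24]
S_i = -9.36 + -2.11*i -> [-9.36, -11.47, -13.58, -15.69, -17.8]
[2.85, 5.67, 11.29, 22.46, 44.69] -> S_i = 2.85*1.99^i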